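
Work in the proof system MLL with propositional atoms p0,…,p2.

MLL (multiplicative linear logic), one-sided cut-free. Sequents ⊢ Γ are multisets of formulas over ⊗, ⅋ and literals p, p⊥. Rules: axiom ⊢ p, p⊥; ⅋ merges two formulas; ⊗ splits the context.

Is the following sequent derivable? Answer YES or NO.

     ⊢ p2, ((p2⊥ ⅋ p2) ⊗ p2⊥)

Derivation (root first):
[⊗]  ⊢ p2, ((p2⊥ ⅋ p2) ⊗ p2⊥)
  [⅋]  ⊢ (p2⊥ ⅋ p2)
    [Ax]  ⊢ p2, p2⊥
  [Ax]  ⊢ p2, p2⊥

Result: YES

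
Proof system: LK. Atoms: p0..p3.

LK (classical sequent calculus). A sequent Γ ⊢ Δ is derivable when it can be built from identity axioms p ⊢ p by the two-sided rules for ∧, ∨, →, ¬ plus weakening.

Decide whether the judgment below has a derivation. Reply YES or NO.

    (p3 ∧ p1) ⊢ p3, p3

Proof tree:
[WR] (p3 ∧ p1) ⊢ p3, p3
  [∧L] (p3 ∧ p1) ⊢ p3
    [WL] p3, p1 ⊢ p3
      [Ax] p3 ⊢ p3

Result: YES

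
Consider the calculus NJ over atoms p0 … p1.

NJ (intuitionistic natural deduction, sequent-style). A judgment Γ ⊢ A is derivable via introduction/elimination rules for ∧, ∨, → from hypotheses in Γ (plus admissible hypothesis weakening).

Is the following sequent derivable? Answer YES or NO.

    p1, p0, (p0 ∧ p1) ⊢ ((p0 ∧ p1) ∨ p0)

Proof tree:
[∨I₁] p1, p0, (p0 ∧ p1) ⊢ ((p0 ∧ p1) ∨ p0)
  [Wk] p1, p0, (p0 ∧ p1) ⊢ (p0 ∧ p1)
    [∧I] p1, p0 ⊢ (p0 ∧ p1)
      [Ax] p0 ⊢ p0
      [Ax] p1 ⊢ p1

Result: YES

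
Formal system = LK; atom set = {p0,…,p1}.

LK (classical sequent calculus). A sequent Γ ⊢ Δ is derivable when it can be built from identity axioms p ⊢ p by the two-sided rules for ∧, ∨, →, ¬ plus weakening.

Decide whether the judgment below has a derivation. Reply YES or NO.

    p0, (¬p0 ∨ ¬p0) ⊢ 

Proof tree:
[∨L] p0, (¬p0 ∨ ¬p0) ⊢ 
  [¬L] p0, ¬p0 ⊢ 
    [Ax] p0 ⊢ p0
  [¬L] p0, ¬p0 ⊢ 
    [Ax] p0 ⊢ p0

Result: YES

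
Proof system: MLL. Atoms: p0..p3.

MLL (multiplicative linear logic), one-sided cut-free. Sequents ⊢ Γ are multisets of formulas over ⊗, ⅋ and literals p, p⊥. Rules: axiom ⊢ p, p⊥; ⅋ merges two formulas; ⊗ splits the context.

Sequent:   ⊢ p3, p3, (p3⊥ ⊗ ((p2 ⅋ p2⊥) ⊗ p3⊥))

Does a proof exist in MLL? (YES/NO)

Derivation trace:
[⊗]  ⊢ p3, p3, (p3⊥ ⊗ ((p2 ⅋ p2⊥) ⊗ p3⊥))
  [Ax]  ⊢ p3, p3⊥
  [⊗]  ⊢ p3, ((p2 ⅋ p2⊥) ⊗ p3⊥)
    [⅋]  ⊢ (p2 ⅋ p2⊥)
      [Ax]  ⊢ p2, p2⊥
    [Ax]  ⊢ p3, p3⊥

Result: YES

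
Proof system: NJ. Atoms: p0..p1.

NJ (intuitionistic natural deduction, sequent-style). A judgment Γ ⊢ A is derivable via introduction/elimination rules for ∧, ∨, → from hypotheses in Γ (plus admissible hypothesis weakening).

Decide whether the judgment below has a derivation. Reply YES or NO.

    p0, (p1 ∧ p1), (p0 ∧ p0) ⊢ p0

Derivation trace:
[Wk] p0, (p1 ∧ p1), (p0 ∧ p0) ⊢ p0
  [Wk] p0, (p1 ∧ p1) ⊢ p0
    [Ax] p0 ⊢ p0

Result: YES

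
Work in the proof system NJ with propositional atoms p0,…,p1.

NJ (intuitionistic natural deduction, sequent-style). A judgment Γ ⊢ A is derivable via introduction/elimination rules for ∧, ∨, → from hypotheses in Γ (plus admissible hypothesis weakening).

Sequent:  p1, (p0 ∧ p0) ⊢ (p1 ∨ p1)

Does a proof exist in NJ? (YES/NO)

Derivation trace:
[∨I₂] p1, (p0 ∧ p0) ⊢ (p1 ∨ p1)
  [Wk] p1, (p0 ∧ p0) ⊢ p1
    [Ax] p1 ⊢ p1

Result: YES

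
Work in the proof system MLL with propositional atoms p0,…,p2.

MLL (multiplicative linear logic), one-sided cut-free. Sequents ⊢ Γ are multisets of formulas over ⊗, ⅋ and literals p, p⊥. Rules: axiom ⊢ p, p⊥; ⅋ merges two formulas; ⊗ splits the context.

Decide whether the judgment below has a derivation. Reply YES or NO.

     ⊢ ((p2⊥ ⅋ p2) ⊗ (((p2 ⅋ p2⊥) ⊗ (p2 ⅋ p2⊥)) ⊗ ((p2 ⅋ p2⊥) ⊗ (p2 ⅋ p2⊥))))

Derivation trace:
[⊗]  ⊢ ((p2⊥ ⅋ p2) ⊗ (((p2 ⅋ p2⊥) ⊗ (p2 ⅋ p2⊥)) ⊗ ((p2 ⅋ p2⊥) ⊗ (p2 ⅋ p2⊥))))
  [⅋]  ⊢ (p2⊥ ⅋ p2)
    [Ax]  ⊢ p2, p2⊥
  [⊗]  ⊢ (((p2 ⅋ p2⊥) ⊗ (p2 ⅋ p2⊥)) ⊗ ((p2 ⅋ p2⊥) ⊗ (p2 ⅋ p2⊥)))
    [⊗]  ⊢ ((p2 ⅋ p2⊥) ⊗ (p2 ⅋ p2⊥))
      [⅋]  ⊢ (p2 ⅋ p2⊥)
        [Ax]  ⊢ p2, p2⊥
      [⅋]  ⊢ (p2 ⅋ p2⊥)
        [Ax]  ⊢ p2, p2⊥
    [⊗]  ⊢ ((p2 ⅋ p2⊥) ⊗ (p2 ⅋ p2⊥))
      [⅋]  ⊢ (p2 ⅋ p2⊥)
        [Ax]  ⊢ p2, p2⊥
      [⅋]  ⊢ (p2 ⅋ p2⊥)
        [Ax]  ⊢ p2, p2⊥

Result: YES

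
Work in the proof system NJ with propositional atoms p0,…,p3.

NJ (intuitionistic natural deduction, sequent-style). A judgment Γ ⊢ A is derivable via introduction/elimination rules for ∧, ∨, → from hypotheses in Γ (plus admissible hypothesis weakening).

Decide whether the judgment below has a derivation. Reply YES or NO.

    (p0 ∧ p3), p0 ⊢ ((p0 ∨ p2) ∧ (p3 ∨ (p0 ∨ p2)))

Proof tree:
[∧I] (p0 ∧ p3), p0 ⊢ ((p0 ∨ p2) ∧ (p3 ∨ (p0 ∨ p2)))
  [∨I₁] p0, (p0 ∧ p3) ⊢ (p0 ∨ p2)
    [Wk] p0, (p0 ∧ p3) ⊢ p0
      [Ax] p0 ⊢ p0
  [∨I₂] p0, (p0 ∧ p3) ⊢ (p3 ∨ (p0 ∨ p2))
    [∨I₁] p0, (p0 ∧ p3) ⊢ (p0 ∨ p2)
      [Wk] p0, (p0 ∧ p3) ⊢ p0
        [Ax] p0 ⊢ p0

Result: YES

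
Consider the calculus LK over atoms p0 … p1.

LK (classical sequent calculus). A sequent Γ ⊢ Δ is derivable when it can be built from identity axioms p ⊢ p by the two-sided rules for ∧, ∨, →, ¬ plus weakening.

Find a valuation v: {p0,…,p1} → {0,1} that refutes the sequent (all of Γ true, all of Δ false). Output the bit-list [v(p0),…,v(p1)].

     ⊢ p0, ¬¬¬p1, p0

Search for a countermodel by truth-table:
  v=00: Γ:[] Δ:[p0=F, ¬¬¬p1=T, p0=F] refutes=False
  v=01: Γ:[] Δ:[p0=F, ¬¬¬p1=F, p0=F] refutes=True  ← countermodel

Result: [0, 1]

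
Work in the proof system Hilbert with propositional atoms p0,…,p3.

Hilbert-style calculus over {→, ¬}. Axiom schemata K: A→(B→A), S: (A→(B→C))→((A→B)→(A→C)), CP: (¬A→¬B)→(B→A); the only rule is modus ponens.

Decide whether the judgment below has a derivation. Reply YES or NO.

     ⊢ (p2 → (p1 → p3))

Enumerate valuations to refute Γ ⊢ Δ:
  v=0000: Γ:[] Δ:[(p2 → (p1 → p3))=T] refutes=False
  v=0001: Γ:[] Δ:[(p2 → (p1 → p3))=T] refutes=False
  v=0010: Γ:[] Δ:[(p2 → (p1 → p3))=T] refutes=False
  v=0011: Γ:[] Δ:[(p2 → (p1 → p3))=T] refutes=False
  v=0100: Γ:[] Δ:[(p2 → (p1 → p3))=T] refutes=False
  v=0101: Γ:[] Δ:[(p2 → (p1 → p3))=T] refutes=False
  v=0110: Γ:[] Δ:[(p2 → (p1 → p3))=F] refutes=True  ← countermodel

Result: NO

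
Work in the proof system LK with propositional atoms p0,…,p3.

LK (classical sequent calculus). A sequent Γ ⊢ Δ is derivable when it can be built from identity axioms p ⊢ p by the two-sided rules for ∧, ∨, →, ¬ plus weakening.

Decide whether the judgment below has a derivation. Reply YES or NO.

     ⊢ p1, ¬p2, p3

Enumerate valuations to refute Γ ⊢ Δ:
  v=0000: Γ:[] Δ:[p1=F, ¬p2=T, p3=F] refutes=False
  v=0001: Γ:[] Δ:[p1=F, ¬p2=T, p3=T] refutes=False
  v=0010: Γ:[] Δ:[p1=F, ¬p2=F, p3=F] refutes=True  ← countermodel

Result: NO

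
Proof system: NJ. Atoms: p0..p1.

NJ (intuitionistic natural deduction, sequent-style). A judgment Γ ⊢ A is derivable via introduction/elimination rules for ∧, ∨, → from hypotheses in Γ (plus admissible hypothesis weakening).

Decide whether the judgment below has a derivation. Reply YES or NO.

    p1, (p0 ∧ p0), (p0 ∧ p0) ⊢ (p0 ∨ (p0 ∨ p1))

Derivation (root first):
[∨I₂] p1, (p0 ∧ p0), (p0 ∧ p0) ⊢ (p0 ∨ (p0 ∨ p1))
  [Wk] p1, (p0 ∧ p0), (p0 ∧ p0) ⊢ (p0 ∨ p1)
    [∨I₂] p1, (p0 ∧ p0) ⊢ (p0 ∨ p1)
      [Wk] p1, (p0 ∧ p0) ⊢ p1
        [Ax] p1 ⊢ p1

Result: YES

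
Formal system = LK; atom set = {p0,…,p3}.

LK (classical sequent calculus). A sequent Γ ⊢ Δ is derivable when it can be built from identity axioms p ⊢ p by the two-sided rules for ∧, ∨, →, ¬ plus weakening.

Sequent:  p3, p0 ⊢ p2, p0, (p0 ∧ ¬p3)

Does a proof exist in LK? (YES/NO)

Proof tree:
[∧R] p3, p0 ⊢ p2, p0, (p0 ∧ ¬p3)
  [WL] p0, p3 ⊢ p0
    [Ax] p0 ⊢ p0
  [¬R] p0 ⊢ p0, p2, ¬p3
    [WR] p0, p3 ⊢ p0, p2
      [WL] p0, p3 ⊢ p0
        [Ax] p0 ⊢ p0

Result: YES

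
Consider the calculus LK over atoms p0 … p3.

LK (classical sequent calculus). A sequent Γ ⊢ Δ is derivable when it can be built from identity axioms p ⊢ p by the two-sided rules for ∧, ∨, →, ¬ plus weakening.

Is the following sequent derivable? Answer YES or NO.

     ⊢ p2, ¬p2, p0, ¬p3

Derivation (root first):
[¬R]  ⊢ p2, ¬p2, p0, ¬p3
  [WL] p3 ⊢ p2, ¬p2, p0
    [WR]  ⊢ p2, ¬p2, p0
      [¬R]  ⊢ p2, ¬p2
        [Ax] p2 ⊢ p2

Result: YES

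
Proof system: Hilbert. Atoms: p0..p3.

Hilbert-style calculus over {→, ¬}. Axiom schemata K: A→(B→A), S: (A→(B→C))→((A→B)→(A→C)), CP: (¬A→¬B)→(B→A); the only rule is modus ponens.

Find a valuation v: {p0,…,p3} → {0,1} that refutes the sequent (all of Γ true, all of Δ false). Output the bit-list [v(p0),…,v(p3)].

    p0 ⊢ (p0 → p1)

Enumerate valuations to refute Γ ⊢ Δ:
  v=0000: Γ:[p0=F] Δ:[(p0 → p1)=T] refutes=False
  v=0001: Γ:[p0=F] Δ:[(p0 → p1)=T] refutes=False
  v=0010: Γ:[p0=F] Δ:[(p0 → p1)=T] refutes=False
  v=0011: Γ:[p0=F] Δ:[(p0 → p1)=T] refutes=False
  v=0100: Γ:[p0=F] Δ:[(p0 → p1)=T] refutes=False
  v=0101: Γ:[p0=F] Δ:[(p0 → p1)=T] refutes=False
  v=0110: Γ:[p0=F] Δ:[(p0 → p1)=T] refutes=False
  v=0111: Γ:[p0=F] Δ:[(p0 → p1)=T] refutes=False
  v=1000: Γ:[p0=T] Δ:[(p0 → p1)=F] refutes=True  ← countermodel

Result: [1, 0, 0, 0]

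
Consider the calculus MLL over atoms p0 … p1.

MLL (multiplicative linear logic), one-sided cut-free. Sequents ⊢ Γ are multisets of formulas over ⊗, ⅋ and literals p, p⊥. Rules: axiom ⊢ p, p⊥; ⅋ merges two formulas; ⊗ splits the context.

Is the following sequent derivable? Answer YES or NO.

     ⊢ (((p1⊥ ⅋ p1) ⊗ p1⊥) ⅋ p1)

Derivation trace:
[⅋]  ⊢ (((p1⊥ ⅋ p1) ⊗ p1⊥) ⅋ p1)
  [⊗]  ⊢ p1, ((p1⊥ ⅋ p1) ⊗ p1⊥)
    [⅋]  ⊢ (p1⊥ ⅋ p1)
      [Ax]  ⊢ p1, p1⊥
    [Ax]  ⊢ p1, p1⊥

Result: YES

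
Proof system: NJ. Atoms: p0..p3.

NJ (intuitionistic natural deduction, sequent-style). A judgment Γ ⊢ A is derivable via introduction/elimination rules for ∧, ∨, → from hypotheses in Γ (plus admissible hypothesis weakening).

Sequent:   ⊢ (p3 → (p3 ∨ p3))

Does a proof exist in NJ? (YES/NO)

Proof tree:
[→I]  ⊢ (p3 → (p3 ∨ p3))
  [∨I₁] p3 ⊢ (p3 ∨ p3)
    [Ax] p3 ⊢ p3

Result: YES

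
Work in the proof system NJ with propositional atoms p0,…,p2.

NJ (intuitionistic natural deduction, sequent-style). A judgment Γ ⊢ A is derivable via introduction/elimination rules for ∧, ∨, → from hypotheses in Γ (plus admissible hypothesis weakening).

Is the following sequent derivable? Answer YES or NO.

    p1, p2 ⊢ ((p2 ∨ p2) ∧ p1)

Proof tree:
[∧I] p1, p2 ⊢ ((p2 ∨ p2) ∧ p1)
  [∨I₂] p2 ⊢ (p2 ∨ p2)
    [Ax] p2 ⊢ p2
  [Ax] p1 ⊢ p1

Result: YES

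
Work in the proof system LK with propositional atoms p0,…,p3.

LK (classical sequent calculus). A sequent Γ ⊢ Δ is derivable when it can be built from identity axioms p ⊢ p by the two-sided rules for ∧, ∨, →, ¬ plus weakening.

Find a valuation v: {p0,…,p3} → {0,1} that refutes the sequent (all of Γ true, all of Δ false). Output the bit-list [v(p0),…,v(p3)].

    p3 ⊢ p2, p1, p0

Search for a countermodel by truth-table:
  v=0000: Γ:[p3=F] Δ:[p2=F, p1=F, p0=F] refutes=False
  v=0001: Γ:[p3=T] Δ:[p2=F, p1=F, p0=F] refutes=True  ← countermodel

Result: [0, 0, 0, 1]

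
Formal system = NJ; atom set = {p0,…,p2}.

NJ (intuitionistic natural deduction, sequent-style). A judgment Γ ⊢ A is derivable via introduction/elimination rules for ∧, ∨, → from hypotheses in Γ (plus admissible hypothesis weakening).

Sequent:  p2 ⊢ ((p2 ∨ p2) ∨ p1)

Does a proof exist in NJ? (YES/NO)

Derivation trace:
[∨I₁] p2 ⊢ ((p2 ∨ p2) ∨ p1)
  [∨I₁] p2 ⊢ (p2 ∨ p2)
    [Ax] p2 ⊢ p2

Result: YES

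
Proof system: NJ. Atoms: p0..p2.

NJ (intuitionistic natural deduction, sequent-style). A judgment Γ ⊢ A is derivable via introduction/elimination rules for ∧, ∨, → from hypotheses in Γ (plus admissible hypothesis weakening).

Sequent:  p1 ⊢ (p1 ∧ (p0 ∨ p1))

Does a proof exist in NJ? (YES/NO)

Derivation trace:
[∧I] p1 ⊢ (p1 ∧ (p0 ∨ p1))
  [Ax] p1 ⊢ p1
  [∨I₂] p1 ⊢ (p0 ∨ p1)
    [Ax] p1 ⊢ p1

Result: YES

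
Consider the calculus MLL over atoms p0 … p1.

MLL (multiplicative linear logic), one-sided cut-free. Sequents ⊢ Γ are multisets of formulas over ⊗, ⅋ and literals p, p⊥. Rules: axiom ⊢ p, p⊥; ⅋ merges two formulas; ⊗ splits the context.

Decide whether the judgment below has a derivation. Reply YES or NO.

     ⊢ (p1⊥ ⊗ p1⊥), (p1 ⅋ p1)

Derivation trace:
[⅋]  ⊢ (p1⊥ ⊗ p1⊥), (p1 ⅋ p1)
  [⊗]  ⊢ p1, p1, (p1⊥ ⊗ p1⊥)
    [Ax]  ⊢ p1, p1⊥
    [Ax]  ⊢ p1, p1⊥

Result: YES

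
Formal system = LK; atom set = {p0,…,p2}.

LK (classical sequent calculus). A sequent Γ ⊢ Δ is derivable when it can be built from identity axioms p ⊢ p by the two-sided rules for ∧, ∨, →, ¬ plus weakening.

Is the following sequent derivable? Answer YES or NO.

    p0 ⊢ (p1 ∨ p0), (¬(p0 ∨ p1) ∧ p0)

Proof tree:
[∧R] p0 ⊢ (p1 ∨ p0), (¬(p0 ∨ p1) ∧ p0)
  [¬R]  ⊢ (p1 ∨ p0), ¬(p0 ∨ p1)
    [∨R] (p0 ∨ p1) ⊢ (p1 ∨ p0)
      [∨L] (p0 ∨ p1) ⊢ p1, p0
        [Ax] p0 ⊢ p0
        [Ax] p1 ⊢ p1
  [Ax] p0 ⊢ p0

Result: YES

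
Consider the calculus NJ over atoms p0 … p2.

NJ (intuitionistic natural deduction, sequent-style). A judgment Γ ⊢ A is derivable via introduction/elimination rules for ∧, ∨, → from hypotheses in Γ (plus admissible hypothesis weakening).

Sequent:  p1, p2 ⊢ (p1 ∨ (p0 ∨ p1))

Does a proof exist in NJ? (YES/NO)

Derivation (root first):
[∨I₂] p1, p2 ⊢ (p1 ∨ (p0 ∨ p1))
  [∨I₂] p1, p2 ⊢ (p0 ∨ p1)
    [Wk] p1, p2 ⊢ p1
      [Ax] p1 ⊢ p1

Result: YES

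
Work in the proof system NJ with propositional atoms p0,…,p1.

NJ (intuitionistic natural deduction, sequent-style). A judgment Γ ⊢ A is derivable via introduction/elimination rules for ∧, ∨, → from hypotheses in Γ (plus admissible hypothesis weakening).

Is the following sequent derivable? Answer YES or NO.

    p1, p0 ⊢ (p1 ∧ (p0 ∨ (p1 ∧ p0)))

Derivation trace:
[∧I] p1, p0 ⊢ (p1 ∧ (p0 ∨ (p1 ∧ p0)))
  [Ax] p1 ⊢ p1
  [∨I₂] p1, p0 ⊢ (p0 ∨ (p1 ∧ p0))
    [∧I] p1, p0 ⊢ (p1 ∧ p0)
      [Ax] p1 ⊢ p1
      [Ax] p0 ⊢ p0

Result: YES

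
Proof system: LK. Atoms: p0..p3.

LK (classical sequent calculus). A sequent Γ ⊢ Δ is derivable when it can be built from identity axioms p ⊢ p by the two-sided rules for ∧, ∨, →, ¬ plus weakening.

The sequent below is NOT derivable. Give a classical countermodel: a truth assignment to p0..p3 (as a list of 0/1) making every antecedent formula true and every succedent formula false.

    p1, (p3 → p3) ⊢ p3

Enumerate valuations to refute Γ ⊢ Δ:
  v=0000: Γ:[p1=F, (p3 → p3)=T] Δ:[p3=F] refutes=False
  v=0001: Γ:[p1=F, (p3 → p3)=T] Δ:[p3=T] refutes=False
  v=0010: Γ:[p1=F, (p3 → p3)=T] Δ:[p3=F] refutes=False
  v=0011: Γ:[p1=F, (p3 → p3)=T] Δ:[p3=T] refutes=False
  v=0100: Γ:[p1=T, (p3 → p3)=T] Δ:[p3=F] refutes=True  ← countermodel

Result: [0, 1, 0, 0]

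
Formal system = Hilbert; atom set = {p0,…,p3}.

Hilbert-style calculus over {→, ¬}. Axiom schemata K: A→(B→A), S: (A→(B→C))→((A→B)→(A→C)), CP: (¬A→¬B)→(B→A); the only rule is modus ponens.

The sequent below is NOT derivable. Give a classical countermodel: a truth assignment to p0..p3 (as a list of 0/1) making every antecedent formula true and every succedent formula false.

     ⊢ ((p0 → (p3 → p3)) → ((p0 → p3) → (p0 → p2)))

Search for a countermodel by truth-table:
  v=0000: Γ:[] Δ:[((p0 → (p3 → p3)) → ((p0 → p3) → (p0 → p2)))=T] refutes=False
  v=0001: Γ:[] Δ:[((p0 → (p3 → p3)) → ((p0 → p3) → (p0 → p2)))=T] refutes=False
  v=0010: Γ:[] Δ:[((p0 → (p3 → p3)) → ((p0 → p3) → (p0 → p2)))=T] refutes=False
  v=0011: Γ:[] Δ:[((p0 → (p3 → p3)) → ((p0 → p3) → (p0 → p2)))=T] refutes=False
  v=0100: Γ:[] Δ:[((p0 → (p3 → p3)) → ((p0 → p3) → (p0 → p2)))=T] refutes=False
  v=0101: Γ:[] Δ:[((p0 → (p3 → p3)) → ((p0 → p3) → (p0 → p2)))=T] refutes=False
  v=0110: Γ:[] Δ:[((p0 → (p3 → p3)) → ((p0 → p3) → (p0 → p2)))=T] refutes=False
  v=0111: Γ:[] Δ:[((p0 → (p3 → p3)) → ((p0 → p3) → (p0 → p2)))=T] refutes=False
  v=1000: Γ:[] Δ:[((p0 → (p3 → p3)) → ((p0 → p3) → (p0 → p2)))=T] refutes=False
  v=1001: Γ:[] Δ:[((p0 → (p3 → p3)) → ((p0 → p3) → (p0 → p2)))=F] refutes=True  ← countermodel

Result: [1, 0, 0, 1]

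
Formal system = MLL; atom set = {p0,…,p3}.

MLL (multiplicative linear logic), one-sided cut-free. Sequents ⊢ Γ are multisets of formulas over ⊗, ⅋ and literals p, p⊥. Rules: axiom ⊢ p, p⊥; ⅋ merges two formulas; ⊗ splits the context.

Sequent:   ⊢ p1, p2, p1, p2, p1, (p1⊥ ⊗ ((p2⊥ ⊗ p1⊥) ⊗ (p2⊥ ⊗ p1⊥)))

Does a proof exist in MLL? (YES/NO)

Proof tree:
[⊗]  ⊢ p1, p2, p1, p2, p1, (p1⊥ ⊗ ((p2⊥ ⊗ p1⊥) ⊗ (p2⊥ ⊗ p1⊥)))
  [Ax]  ⊢ p1, p1⊥
  [⊗]  ⊢ p2, p1, p2, p1, ((p2⊥ ⊗ p1⊥) ⊗ (p2⊥ ⊗ p1⊥))
    [⊗]  ⊢ p2, p1, (p2⊥ ⊗ p1⊥)
      [Ax]  ⊢ p2, p2⊥
      [Ax]  ⊢ p1, p1⊥
    [⊗]  ⊢ p2, p1, (p2⊥ ⊗ p1⊥)
      [Ax]  ⊢ p2, p2⊥
      [Ax]  ⊢ p1, p1⊥

Result: YES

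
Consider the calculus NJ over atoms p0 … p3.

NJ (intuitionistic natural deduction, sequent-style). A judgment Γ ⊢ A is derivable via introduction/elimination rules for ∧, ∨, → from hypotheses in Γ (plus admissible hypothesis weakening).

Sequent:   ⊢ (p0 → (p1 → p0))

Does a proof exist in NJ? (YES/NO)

Proof tree:
[→I]  ⊢ (p0 → (p1 → p0))
  [→I] p0 ⊢ (p1 → p0)
    [Wk] p0, p1 ⊢ p0
      [Ax] p0 ⊢ p0

Result: YES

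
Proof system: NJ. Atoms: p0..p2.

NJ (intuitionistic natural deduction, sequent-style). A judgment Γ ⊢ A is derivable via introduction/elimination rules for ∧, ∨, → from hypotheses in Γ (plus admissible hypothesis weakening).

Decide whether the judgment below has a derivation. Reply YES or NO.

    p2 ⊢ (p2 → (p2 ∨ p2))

Derivation trace:
[→I] p2 ⊢ (p2 → (p2 ∨ p2))
  [∨I₂] p2, p2 ⊢ (p2 ∨ p2)
    [Wk] p2, p2 ⊢ p2
      [Ax] p2 ⊢ p2

Result: YES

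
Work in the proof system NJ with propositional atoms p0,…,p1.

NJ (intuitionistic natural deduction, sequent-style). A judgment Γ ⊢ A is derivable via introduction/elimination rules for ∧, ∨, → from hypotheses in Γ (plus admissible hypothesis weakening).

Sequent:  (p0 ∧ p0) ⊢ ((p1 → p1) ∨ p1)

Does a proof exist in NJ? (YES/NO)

Proof tree:
[∨I₁] (p0 ∧ p0) ⊢ ((p1 → p1) ∨ p1)
  [→I] (p0 ∧ p0) ⊢ (p1 → p1)
    [Wk] p1, (p0 ∧ p0) ⊢ p1
      [Ax] p1 ⊢ p1

Result: YES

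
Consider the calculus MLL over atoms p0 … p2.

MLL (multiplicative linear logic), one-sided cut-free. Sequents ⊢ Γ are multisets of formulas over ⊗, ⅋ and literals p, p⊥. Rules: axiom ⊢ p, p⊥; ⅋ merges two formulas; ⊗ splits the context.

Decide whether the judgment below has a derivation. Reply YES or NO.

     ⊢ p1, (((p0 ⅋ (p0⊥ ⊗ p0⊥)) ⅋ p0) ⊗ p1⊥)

Proof tree:
[⊗]  ⊢ p1, (((p0 ⅋ (p0⊥ ⊗ p0⊥)) ⅋ p0) ⊗ p1⊥)
  [⅋]  ⊢ ((p0 ⅋ (p0⊥ ⊗ p0⊥)) ⅋ p0)
    [⅋]  ⊢ p0, (p0 ⅋ (p0⊥ ⊗ p0⊥))
      [⊗]  ⊢ p0, p0, (p0⊥ ⊗ p0⊥)
        [Ax]  ⊢ p0, p0⊥
        [Ax]  ⊢ p0, p0⊥
  [Ax]  ⊢ p1, p1⊥

Result: YES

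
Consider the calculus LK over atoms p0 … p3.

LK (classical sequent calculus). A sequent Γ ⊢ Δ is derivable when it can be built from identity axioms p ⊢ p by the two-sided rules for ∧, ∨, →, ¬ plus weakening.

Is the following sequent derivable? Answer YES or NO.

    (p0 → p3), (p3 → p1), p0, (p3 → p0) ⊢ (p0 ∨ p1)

Proof tree:
[∨R] (p0 → p3), (p3 → p1), p0, (p3 → p0) ⊢ (p0 ∨ p1)
  [→L] (p0 → p3), (p3 → p1), p0, (p3 → p0) ⊢ p1, p0
    [→L] (p0 → p3), p0, (p3 → p1) ⊢ p1, p3
      [→L] p0, (p0 → p3) ⊢ p3
        [Ax] p0 ⊢ p0
        [Ax] p3 ⊢ p3
      [WR] p1 ⊢ p1, p3
        [Ax] p1 ⊢ p1
    [Ax] p0 ⊢ p0

Result: YES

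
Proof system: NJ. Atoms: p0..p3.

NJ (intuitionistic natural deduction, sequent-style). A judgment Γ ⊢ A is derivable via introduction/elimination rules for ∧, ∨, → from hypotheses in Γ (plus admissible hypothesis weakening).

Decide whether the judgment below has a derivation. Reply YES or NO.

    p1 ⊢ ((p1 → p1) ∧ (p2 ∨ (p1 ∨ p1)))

Derivation trace:
[∧I] p1 ⊢ ((p1 → p1) ∧ (p2 ∨ (p1 ∨ p1)))
  [→I]  ⊢ (p1 → p1)
    [Ax] p1 ⊢ p1
  [∨I₂] p1 ⊢ (p2 ∨ (p1 ∨ p1))
    [∨I₁] p1 ⊢ (p1 ∨ p1)
      [Ax] p1 ⊢ p1

Result: YES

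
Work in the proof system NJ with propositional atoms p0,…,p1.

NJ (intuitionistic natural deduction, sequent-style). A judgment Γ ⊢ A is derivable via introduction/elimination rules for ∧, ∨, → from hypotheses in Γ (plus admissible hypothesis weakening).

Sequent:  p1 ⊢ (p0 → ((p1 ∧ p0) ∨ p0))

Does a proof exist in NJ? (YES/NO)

Derivation (root first):
[→I] p1 ⊢ (p0 → ((p1 ∧ p0) ∨ p0))
  [∨I₁] p1, p0 ⊢ ((p1 ∧ p0) ∨ p0)
    [∧I] p1, p0 ⊢ (p1 ∧ p0)
      [Ax] p1 ⊢ p1
      [Ax] p0 ⊢ p0

Result: YES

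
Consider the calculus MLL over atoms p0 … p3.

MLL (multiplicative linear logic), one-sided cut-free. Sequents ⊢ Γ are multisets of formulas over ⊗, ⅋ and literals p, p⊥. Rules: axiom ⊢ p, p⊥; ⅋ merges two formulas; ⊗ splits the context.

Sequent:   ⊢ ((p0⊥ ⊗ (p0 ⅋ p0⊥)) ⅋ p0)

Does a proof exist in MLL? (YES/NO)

Derivation trace:
[⅋]  ⊢ ((p0⊥ ⊗ (p0 ⅋ p0⊥)) ⅋ p0)
  [⊗]  ⊢ p0, (p0⊥ ⊗ (p0 ⅋ p0⊥))
    [Ax]  ⊢ p0, p0⊥
    [⅋]  ⊢ (p0 ⅋ p0⊥)
      [Ax]  ⊢ p0, p0⊥

Result: YES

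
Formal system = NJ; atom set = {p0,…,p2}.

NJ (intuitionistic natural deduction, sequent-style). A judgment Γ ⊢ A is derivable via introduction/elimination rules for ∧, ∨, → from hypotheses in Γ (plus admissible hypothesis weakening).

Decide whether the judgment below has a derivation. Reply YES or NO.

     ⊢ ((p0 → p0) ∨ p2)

Derivation (root first):
[∨I₁]  ⊢ ((p0 → p0) ∨ p2)
  [→I]  ⊢ (p0 → p0)
    [Ax] p0 ⊢ p0

Result: YES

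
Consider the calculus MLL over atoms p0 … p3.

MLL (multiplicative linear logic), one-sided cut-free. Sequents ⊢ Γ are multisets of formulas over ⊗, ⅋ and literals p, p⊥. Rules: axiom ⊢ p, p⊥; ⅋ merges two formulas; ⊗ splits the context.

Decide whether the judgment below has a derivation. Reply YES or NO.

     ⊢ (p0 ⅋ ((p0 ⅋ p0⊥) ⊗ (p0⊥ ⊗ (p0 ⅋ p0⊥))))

Derivation (root first):
[⅋]  ⊢ (p0 ⅋ ((p0 ⅋ p0⊥) ⊗ (p0⊥ ⊗ (p0 ⅋ p0⊥))))
  [⊗]  ⊢ p0, ((p0 ⅋ p0⊥) ⊗ (p0⊥ ⊗ (p0 ⅋ p0⊥)))
    [⅋]  ⊢ (p0 ⅋ p0⊥)
      [Ax]  ⊢ p0, p0⊥
    [⊗]  ⊢ p0, (p0⊥ ⊗ (p0 ⅋ p0⊥))
      [Ax]  ⊢ p0, p0⊥
      [⅋]  ⊢ (p0 ⅋ p0⊥)
        [Ax]  ⊢ p0, p0⊥

Result: YES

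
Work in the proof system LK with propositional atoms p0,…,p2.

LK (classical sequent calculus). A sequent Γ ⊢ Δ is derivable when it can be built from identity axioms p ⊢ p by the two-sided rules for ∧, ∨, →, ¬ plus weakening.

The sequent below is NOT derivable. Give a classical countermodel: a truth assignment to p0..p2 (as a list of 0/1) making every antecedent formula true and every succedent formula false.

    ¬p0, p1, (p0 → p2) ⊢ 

Truth-table refutation:
  v=000: Γ:[¬p0=T, p1=F, (p0 → p2)=T] Δ:[] refutes=False
  v=001: Γ:[¬p0=T, p1=F, (p0 → p2)=T] Δ:[] refutes=False
  v=010: Γ:[¬p0=T, p1=T, (p0 → p2)=T] Δ:[] refutes=True  ← countermodel

Result: [0, 1, 0]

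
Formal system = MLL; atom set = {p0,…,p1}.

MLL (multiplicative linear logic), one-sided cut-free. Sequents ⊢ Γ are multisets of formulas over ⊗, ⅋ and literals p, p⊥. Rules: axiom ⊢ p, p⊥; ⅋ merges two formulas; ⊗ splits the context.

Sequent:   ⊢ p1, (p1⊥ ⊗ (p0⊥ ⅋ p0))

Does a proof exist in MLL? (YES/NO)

Derivation trace:
[⊗]  ⊢ p1, (p1⊥ ⊗ (p0⊥ ⅋ p0))
  [Ax]  ⊢ p1, p1⊥
  [⅋]  ⊢ (p0⊥ ⅋ p0)
    [Ax]  ⊢ p0, p0⊥

Result: YES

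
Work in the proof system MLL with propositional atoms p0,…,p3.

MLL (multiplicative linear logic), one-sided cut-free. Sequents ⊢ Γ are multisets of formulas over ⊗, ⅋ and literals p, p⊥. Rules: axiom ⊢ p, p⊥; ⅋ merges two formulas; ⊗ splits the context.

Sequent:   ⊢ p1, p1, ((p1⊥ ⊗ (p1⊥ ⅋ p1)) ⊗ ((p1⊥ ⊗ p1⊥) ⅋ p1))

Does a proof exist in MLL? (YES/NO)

Derivation (root first):
[⊗]  ⊢ p1, p1, ((p1⊥ ⊗ (p1⊥ ⅋ p1)) ⊗ ((p1⊥ ⊗ p1⊥) ⅋ p1))
  [⊗]  ⊢ p1, (p1⊥ ⊗ (p1⊥ ⅋ p1))
    [Ax]  ⊢ p1, p1⊥
    [⅋]  ⊢ (p1⊥ ⅋ p1)
      [Ax]  ⊢ p1, p1⊥
  [⅋]  ⊢ p1, ((p1⊥ ⊗ p1⊥) ⅋ p1)
    [⊗]  ⊢ p1, p1, (p1⊥ ⊗ p1⊥)
      [Ax]  ⊢ p1, p1⊥
      [Ax]  ⊢ p1, p1⊥

Result: YES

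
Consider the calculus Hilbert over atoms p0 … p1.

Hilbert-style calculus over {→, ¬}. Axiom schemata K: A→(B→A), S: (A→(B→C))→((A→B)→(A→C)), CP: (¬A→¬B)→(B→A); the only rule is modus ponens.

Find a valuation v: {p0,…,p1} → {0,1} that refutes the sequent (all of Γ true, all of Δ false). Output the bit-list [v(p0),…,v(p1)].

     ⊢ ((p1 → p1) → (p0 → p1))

Enumerate valuations to refute Γ ⊢ Δ:
  v=00: Γ:[] Δ:[((p1 → p1) → (p0 → p1))=T] refutes=False
  v=01: Γ:[] Δ:[((p1 → p1) → (p0 → p1))=T] refutes=False
  v=10: Γ:[] Δ:[((p1 → p1) → (p0 → p1))=F] refutes=True  ← countermodel

Result: [1, 0]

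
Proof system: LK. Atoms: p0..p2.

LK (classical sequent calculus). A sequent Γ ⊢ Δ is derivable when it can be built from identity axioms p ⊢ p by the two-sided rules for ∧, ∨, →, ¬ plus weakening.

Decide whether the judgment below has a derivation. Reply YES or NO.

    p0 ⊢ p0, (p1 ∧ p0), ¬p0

Derivation (root first):
[WL] p0 ⊢ p0, (p1 ∧ p0), ¬p0
  [¬R]  ⊢ p0, (p1 ∧ p0), ¬p0
    [∧R] p0 ⊢ p0, (p1 ∧ p0)
      [WR] p0 ⊢ p0, p1
        [Ax] p0 ⊢ p0
      [Ax] p0 ⊢ p0

Result: YES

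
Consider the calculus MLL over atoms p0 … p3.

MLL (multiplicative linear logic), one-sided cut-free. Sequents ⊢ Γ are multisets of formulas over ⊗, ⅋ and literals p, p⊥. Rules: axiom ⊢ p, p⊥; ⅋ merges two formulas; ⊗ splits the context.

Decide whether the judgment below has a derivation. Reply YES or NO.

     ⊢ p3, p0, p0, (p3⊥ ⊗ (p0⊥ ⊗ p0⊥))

Derivation trace:
[⊗]  ⊢ p3, p0, p0, (p3⊥ ⊗ (p0⊥ ⊗ p0⊥))
  [Ax]  ⊢ p3, p3⊥
  [⊗]  ⊢ p0, p0, (p0⊥ ⊗ p0⊥)
    [Ax]  ⊢ p0, p0⊥
    [Ax]  ⊢ p0, p0⊥

Result: YES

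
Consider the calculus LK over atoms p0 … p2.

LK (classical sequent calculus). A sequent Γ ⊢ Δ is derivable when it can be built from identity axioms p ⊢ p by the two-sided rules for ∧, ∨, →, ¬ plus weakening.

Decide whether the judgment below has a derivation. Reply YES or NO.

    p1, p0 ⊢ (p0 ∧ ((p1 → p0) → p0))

Derivation (root first):
[∧R] p1, p0 ⊢ (p0 ∧ ((p1 → p0) → p0))
  [WL] p0, p0 ⊢ p0
    [Ax] p0 ⊢ p0
  [→R] p1 ⊢ ((p1 → p0) → p0)
    [→L] p1, (p1 → p0) ⊢ p0
      [Ax] p1 ⊢ p1
      [Ax] p0 ⊢ p0

Result: YES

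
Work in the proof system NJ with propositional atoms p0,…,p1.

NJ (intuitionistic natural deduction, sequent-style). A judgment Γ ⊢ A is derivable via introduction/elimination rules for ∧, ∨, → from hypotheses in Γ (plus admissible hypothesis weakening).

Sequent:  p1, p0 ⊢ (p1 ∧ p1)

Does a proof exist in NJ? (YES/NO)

Proof tree:
[∧I] p1, p0 ⊢ (p1 ∧ p1)
  [Ax] p1 ⊢ p1
  [Wk] p1, p0 ⊢ p1
    [Ax] p1 ⊢ p1

Result: YES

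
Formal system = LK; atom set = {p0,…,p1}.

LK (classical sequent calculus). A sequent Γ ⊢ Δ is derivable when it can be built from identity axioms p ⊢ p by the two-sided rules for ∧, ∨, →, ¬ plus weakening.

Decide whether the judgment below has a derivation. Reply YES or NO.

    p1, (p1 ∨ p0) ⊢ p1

Derivation trace:
[∨L] p1, (p1 ∨ p0) ⊢ p1
  [WR] p1 ⊢ p1, p1
    [Ax] p1 ⊢ p1
  [WL] p1, p0 ⊢ p1, p1
    [WR] p1 ⊢ p1, p1
      [Ax] p1 ⊢ p1

Result: YES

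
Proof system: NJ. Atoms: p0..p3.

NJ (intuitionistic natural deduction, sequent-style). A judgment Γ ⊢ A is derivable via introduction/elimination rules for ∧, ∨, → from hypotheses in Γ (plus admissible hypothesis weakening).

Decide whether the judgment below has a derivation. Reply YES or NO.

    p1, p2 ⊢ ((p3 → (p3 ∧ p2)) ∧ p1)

Derivation (root first):
[∧I] p1, p2 ⊢ ((p3 → (p3 ∧ p2)) ∧ p1)
  [→I] p2 ⊢ (p3 → (p3 ∧ p2))
    [∧I] p2, p3 ⊢ (p3 ∧ p2)
      [Ax] p3 ⊢ p3
      [Ax] p2 ⊢ p2
  [Ax] p1 ⊢ p1

Result: YES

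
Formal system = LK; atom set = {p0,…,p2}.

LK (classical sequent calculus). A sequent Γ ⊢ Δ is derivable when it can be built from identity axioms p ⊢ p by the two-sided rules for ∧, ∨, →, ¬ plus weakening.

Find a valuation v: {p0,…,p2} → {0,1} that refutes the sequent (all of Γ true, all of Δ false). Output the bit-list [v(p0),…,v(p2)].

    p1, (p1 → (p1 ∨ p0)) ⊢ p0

Enumerate valuations to refute Γ ⊢ Δ:
  v=000: Γ:[p1=F, (p1 → (p1 ∨ p0))=T] Δ:[p0=F] refutes=False
  v=001: Γ:[p1=F, (p1 → (p1 ∨ p0))=T] Δ:[p0=F] refutes=False
  v=010: Γ:[p1=T, (p1 → (p1 ∨ p0))=T] Δ:[p0=F] refutes=True  ← countermodel

Result: [0, 1, 0]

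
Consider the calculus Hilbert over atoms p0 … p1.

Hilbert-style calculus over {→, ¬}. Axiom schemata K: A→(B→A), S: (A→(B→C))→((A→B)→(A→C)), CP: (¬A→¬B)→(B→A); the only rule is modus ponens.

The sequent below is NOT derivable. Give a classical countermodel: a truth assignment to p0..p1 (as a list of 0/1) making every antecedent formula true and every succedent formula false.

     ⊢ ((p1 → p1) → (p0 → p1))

Enumerate valuations to refute Γ ⊢ Δ:
  v=00: Γ:[] Δ:[((p1 → p1) → (p0 → p1))=T] refutes=False
  v=01: Γ:[] Δ:[((p1 → p1) → (p0 → p1))=T] refutes=False
  v=10: Γ:[] Δ:[((p1 → p1) → (p0 → p1))=F] refutes=True  ← countermodel

Result: [1, 0]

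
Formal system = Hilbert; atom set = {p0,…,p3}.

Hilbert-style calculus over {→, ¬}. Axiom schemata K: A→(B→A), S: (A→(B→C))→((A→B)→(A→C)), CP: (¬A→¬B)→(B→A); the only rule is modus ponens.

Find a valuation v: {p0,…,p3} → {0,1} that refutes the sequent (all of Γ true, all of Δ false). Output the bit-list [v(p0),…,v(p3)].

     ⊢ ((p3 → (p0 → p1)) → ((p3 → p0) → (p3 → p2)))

Truth-table refutation:
  v=0000: Γ:[] Δ:[((p3 → (p0 → p1)) → ((p3 → p0) → (p3 → p2)))=T] refutes=False
  v=0001: Γ:[] Δ:[((p3 → (p0 → p1)) → ((p3 → p0) → (p3 → p2)))=T] refutes=False
  v=0010: Γ:[] Δ:[((p3 → (p0 → p1)) → ((p3 → p0) → (p3 → p2)))=T] refutes=False
  v=0011: Γ:[] Δ:[((p3 → (p0 → p1)) → ((p3 → p0) → (p3 → p2)))=T] refutes=False
  v=0100: Γ:[] Δ:[((p3 → (p0 → p1)) → ((p3 → p0) → (p3 → p2)))=T] refutes=False
  v=0101: Γ:[] Δ:[((p3 → (p0 → p1)) → ((p3 → p0) → (p3 → p2)))=T] refutes=False
  v=0110: Γ:[] Δ:[((p3 → (p0 → p1)) → ((p3 → p0) → (p3 → p2)))=T] refutes=False
  v=0111: Γ:[] Δ:[((p3 → (p0 → p1)) → ((p3 → p0) → (p3 → p2)))=T] refutes=False
  v=1000: Γ:[] Δ:[((p3 → (p0 → p1)) → ((p3 → p0) → (p3 → p2)))=T] refutes=False
  v=1001: Γ:[] Δ:[((p3 → (p0 → p1)) → ((p3 → p0) → (p3 → p2)))=T] refutes=False
  v=1010: Γ:[] Δ:[((p3 → (p0 → p1)) → ((p3 → p0) → (p3 → p2)))=T] refutes=False
  v=1011: Γ:[] Δ:[((p3 → (p0 → p1)) → ((p3 → p0) → (p3 → p2)))=T] refutes=False
  v=1100: Γ:[] Δ:[((p3 → (p0 → p1)) → ((p3 → p0) → (p3 → p2)))=T] refutes=False
  v=1101: Γ:[] Δ:[((p3 → (p0 → p1)) → ((p3 → p0) → (p3 → p2)))=F] refutes=True  ← countermodel

Result: [1, 1, 0, 1]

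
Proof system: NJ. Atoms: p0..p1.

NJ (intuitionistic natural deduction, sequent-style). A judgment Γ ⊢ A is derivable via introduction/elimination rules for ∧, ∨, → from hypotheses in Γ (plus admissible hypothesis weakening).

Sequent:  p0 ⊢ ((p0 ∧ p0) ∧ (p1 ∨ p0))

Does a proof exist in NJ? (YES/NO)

Derivation trace:
[∧I] p0 ⊢ ((p0 ∧ p0) ∧ (p1 ∨ p0))
  [∧I] p0 ⊢ (p0 ∧ p0)
    [Ax] p0 ⊢ p0
    [Ax] p0 ⊢ p0
  [∨I₂] p0 ⊢ (p1 ∨ p0)
    [Ax] p0 ⊢ p0

Result: YES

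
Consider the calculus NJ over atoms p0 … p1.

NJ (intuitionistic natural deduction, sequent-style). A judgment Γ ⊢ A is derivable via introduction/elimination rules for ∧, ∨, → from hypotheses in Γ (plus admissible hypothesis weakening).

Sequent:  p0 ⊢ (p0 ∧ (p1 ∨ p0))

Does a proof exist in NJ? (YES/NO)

Derivation trace:
[∧I] p0 ⊢ (p0 ∧ (p1 ∨ p0))
  [Ax] p0 ⊢ p0
  [∨I₂] p0 ⊢ (p1 ∨ p0)
    [Ax] p0 ⊢ p0

Result: YES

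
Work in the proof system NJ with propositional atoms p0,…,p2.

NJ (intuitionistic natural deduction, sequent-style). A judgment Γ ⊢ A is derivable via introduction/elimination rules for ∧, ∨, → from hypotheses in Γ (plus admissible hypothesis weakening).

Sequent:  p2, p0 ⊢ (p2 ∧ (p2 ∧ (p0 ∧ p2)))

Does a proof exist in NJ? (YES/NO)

Derivation trace:
[∧I] p2, p0 ⊢ (p2 ∧ (p2 ∧ (p0 ∧ p2)))
  [Ax] p2 ⊢ p2
  [∧I] p2, p0 ⊢ (p2 ∧ (p0 ∧ p2))
    [Ax] p2 ⊢ p2
    [∧I] p2, p0 ⊢ (p0 ∧ p2)
      [Ax] p0 ⊢ p0
      [Ax] p2 ⊢ p2

Result: YES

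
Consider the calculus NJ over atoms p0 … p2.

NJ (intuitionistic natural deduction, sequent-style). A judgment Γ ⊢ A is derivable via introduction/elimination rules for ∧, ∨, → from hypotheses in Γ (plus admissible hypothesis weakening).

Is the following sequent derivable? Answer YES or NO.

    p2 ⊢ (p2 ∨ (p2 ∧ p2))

Derivation (root first):
[∨I₂] p2 ⊢ (p2 ∨ (p2 ∧ p2))
  [∧I] p2 ⊢ (p2 ∧ p2)
    [Ax] p2 ⊢ p2
    [Ax] p2 ⊢ p2

Result: YES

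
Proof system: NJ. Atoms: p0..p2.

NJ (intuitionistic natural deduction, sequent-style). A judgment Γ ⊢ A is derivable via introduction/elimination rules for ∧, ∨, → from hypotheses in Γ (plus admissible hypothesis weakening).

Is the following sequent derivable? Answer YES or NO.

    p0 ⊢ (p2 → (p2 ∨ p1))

Derivation (root first):
[→I] p0 ⊢ (p2 → (p2 ∨ p1))
  [Wk] p2, p0 ⊢ (p2 ∨ p1)
    [∨I₁] p2 ⊢ (p2 ∨ p1)
      [Ax] p2 ⊢ p2

Result: YES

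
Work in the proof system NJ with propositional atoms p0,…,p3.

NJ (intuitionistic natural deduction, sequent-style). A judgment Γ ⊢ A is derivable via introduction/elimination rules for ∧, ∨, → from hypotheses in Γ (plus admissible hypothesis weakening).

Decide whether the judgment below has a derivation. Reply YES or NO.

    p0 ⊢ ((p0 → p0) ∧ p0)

Derivation trace:
[∧I] p0 ⊢ ((p0 → p0) ∧ p0)
  [→I]  ⊢ (p0 → p0)
    [Ax] p0 ⊢ p0
  [Ax] p0 ⊢ p0

Result: YES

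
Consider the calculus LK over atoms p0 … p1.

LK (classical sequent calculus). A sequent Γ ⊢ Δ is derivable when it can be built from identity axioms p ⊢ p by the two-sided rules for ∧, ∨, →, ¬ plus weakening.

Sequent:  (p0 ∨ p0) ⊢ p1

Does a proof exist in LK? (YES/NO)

Truth-table refutation:
  v=00: Γ:[(p0 ∨ p0)=F] Δ:[p1=F] refutes=False
  v=01: Γ:[(p0 ∨ p0)=F] Δ:[p1=T] refutes=False
  v=10: Γ:[(p0 ∨ p0)=T] Δ:[p1=F] refutes=True  ← countermodel

Result: NO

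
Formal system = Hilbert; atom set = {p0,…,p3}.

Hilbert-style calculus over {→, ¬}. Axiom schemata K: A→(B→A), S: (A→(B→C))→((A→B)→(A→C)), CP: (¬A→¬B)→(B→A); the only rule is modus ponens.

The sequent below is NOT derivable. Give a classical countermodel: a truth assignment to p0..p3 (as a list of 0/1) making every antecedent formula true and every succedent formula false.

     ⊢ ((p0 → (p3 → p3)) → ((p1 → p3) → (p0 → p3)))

Truth-table refutation:
  v=0000: Γ:[] Δ:[((p0 → (p3 → p3)) → ((p1 → p3) → (p0 → p3)))=T] refutes=False
  v=0001: Γ:[] Δ:[((p0 → (p3 → p3)) → ((p1 → p3) → (p0 → p3)))=T] refutes=False
  v=0010: Γ:[] Δ:[((p0 → (p3 → p3)) → ((p1 → p3) → (p0 → p3)))=T] refutes=False
  v=0011: Γ:[] Δ:[((p0 → (p3 → p3)) → ((p1 → p3) → (p0 → p3)))=T] refutes=False
  v=0100: Γ:[] Δ:[((p0 → (p3 → p3)) → ((p1 → p3) → (p0 → p3)))=T] refutes=False
  v=0101: Γ:[] Δ:[((p0 → (p3 → p3)) → ((p1 → p3) → (p0 → p3)))=T] refutes=False
  v=0110: Γ:[] Δ:[((p0 → (p3 → p3)) → ((p1 → p3) → (p0 → p3)))=T] refutes=False
  v=0111: Γ:[] Δ:[((p0 → (p3 → p3)) → ((p1 → p3) → (p0 → p3)))=T] refutes=False
  v=1000: Γ:[] Δ:[((p0 → (p3 → p3)) → ((p1 → p3) → (p0 → p3)))=F] refutes=True  ← countermodel

Result: [1, 0, 0, 0]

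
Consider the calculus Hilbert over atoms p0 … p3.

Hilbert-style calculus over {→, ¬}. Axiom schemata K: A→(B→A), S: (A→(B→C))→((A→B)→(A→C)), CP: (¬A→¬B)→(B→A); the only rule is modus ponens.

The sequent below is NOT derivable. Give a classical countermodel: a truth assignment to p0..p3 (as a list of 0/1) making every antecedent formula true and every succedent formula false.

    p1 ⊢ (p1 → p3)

Enumerate valuations to refute Γ ⊢ Δ:
  v=0000: Γ:[p1=F] Δ:[(p1 → p3)=T] refutes=False
  v=0001: Γ:[p1=F] Δ:[(p1 → p3)=T] refutes=False
  v=0010: Γ:[p1=F] Δ:[(p1 → p3)=T] refutes=False
  v=0011: Γ:[p1=F] Δ:[(p1 → p3)=T] refutes=False
  v=0100: Γ:[p1=T] Δ:[(p1 → p3)=F] refutes=True  ← countermodel

Result: [0, 1, 0, 0]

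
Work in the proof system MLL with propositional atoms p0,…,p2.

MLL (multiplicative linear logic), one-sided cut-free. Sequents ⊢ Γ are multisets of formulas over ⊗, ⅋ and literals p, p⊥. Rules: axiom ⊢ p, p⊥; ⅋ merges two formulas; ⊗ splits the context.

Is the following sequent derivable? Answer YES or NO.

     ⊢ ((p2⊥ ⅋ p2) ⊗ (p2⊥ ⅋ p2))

Derivation (root first):
[⊗]  ⊢ ((p2⊥ ⅋ p2) ⊗ (p2⊥ ⅋ p2))
  [⅋]  ⊢ (p2⊥ ⅋ p2)
    [Ax]  ⊢ p2, p2⊥
  [⅋]  ⊢ (p2⊥ ⅋ p2)
    [Ax]  ⊢ p2, p2⊥

Result: YES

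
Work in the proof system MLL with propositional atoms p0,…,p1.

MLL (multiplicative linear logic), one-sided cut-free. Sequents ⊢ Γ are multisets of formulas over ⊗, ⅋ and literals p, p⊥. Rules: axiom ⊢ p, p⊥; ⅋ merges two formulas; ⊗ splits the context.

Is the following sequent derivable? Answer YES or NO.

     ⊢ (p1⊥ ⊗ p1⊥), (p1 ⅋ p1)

Derivation (root first):
[⅋]  ⊢ (p1⊥ ⊗ p1⊥), (p1 ⅋ p1)
  [⊗]  ⊢ p1, p1, (p1⊥ ⊗ p1⊥)
    [Ax]  ⊢ p1, p1⊥
    [Ax]  ⊢ p1, p1⊥

Result: YES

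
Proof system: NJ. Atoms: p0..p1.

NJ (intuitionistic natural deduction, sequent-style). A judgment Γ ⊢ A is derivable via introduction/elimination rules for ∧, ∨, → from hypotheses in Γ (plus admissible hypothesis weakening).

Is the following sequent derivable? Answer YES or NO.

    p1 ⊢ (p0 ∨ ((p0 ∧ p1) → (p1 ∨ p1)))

Derivation trace:
[∨I₂] p1 ⊢ (p0 ∨ ((p0 ∧ p1) → (p1 ∨ p1)))
  [→I] p1 ⊢ ((p0 ∧ p1) → (p1 ∨ p1))
    [Wk] p1, (p0 ∧ p1) ⊢ (p1 ∨ p1)
      [∨I₁] p1 ⊢ (p1 ∨ p1)
        [Ax] p1 ⊢ p1

Result: YES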